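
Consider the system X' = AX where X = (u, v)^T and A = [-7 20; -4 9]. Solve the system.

Coefficient matrix A = [[-7, 20], [-4, 9]].
Characteristic polynomial det(A - λI) = λ^2 - 2λ + 17 = 0.
Eigenvalues λ = 1 ± 4i (complex conjugate pair).
For λ=1+4i: an eigenvector is (1,0) - i(-2,-1) = (1 + 2i, 0 + i).
A real fundamental pair from Re and Im of e^((1+4i)t)v: X_1 = e^(t)(cos(4t)·(1,0) + sin(4t)·(-2,-1)), X_2 = e^(t)(sin(4t)·(1,0) - cos(4t)·(-2,-1)).
General solution: c_1X_1 + c_2X_2.

u(t) = -2c_1e^(t)sin(4t) + c_1e^(t)cos(4t) + c_2e^(t)sin(4t) + 2c_2e^(t)cos(4t), v(t) = -c_1e^(t)sin(4t) + c_2e^(t)cos(4t)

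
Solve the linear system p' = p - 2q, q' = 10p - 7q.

p(t) = -C_1e^(-3t)sin(2t) + C_2e^(-3t)cos(2t), q(t) = -2C_1e^(-3t)sin(2t) + C_1e^(-3t)cos(2t) + C_2e^(-3t)sin(2t) + 2C_2e^(-3t)cos(2t)

Coefficient matrix A = [[1, -2], [10, -7]].
Characteristic polynomial det(A - λI) = λ^2 + 6λ + 13 = 0.
Eigenvalues λ = -3 ± 2i (complex conjugate pair).
For λ=-3+2i: an eigenvector is (0,1) - i(-1,-2) = (0 + i, 1 + 2i).
A real fundamental pair from Re and Im of e^((-3+2i)t)v: X_1 = e^(-3t)(cos(2t)·(0,1) + sin(2t)·(-1,-2)), X_2 = e^(-3t)(sin(2t)·(0,1) - cos(2t)·(-1,-2)).
General solution: C_1X_1 + C_2X_2.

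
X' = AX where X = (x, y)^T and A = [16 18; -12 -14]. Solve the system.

x(t) = -K_1e^(-2t) - 3K_2e^(4t), y(t) = K_1e^(-2t) + 2K_2e^(4t)

Coefficient matrix A = [[16, 18], [-12, -14]].
Characteristic polynomial det(A - λI) = λ^2 - 2λ - 8 = 0.
Eigenvalues λ = -2, 4.
For λ=-2: (A-λI) row 1 is [18, 18], so an eigenvector is (-1, 1).
For λ=4: (A-λI) row 1 is [12, 18], so an eigenvector is (-3, 2).
General solution: K_1e^(-2t)(-1,1) + K_2e^(4t)(-3,2).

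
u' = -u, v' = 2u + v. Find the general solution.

Coefficient matrix A = [[-1, 0], [2, 1]].
Characteristic polynomial det(A - λI) = λ^2 - 1 = 0.
Eigenvalues λ = -1, 1.
For λ=-1: (A-λI) row 2 is [2, 2], so an eigenvector is (1, -1).
For λ=1: (A-λI) row 1 is [-2, 0], so an eigenvector is (0, -1).
General solution: c_1e^(-t)(1,-1) + c_2e^(t)(0,-1).

u(t) = c_1e^(-t), v(t) = -c_1e^(-t) - c_2e^(t)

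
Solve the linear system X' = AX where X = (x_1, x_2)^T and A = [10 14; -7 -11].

Coefficient matrix A = [[10, 14], [-7, -11]].
Characteristic polynomial det(A - λI) = λ^2 + λ - 12 = 0.
Eigenvalues λ = -4, 3.
For λ=-4: (A-λI) row 1 is [14, 14], so an eigenvector is (-1, 1).
For λ=3: (A-λI) row 1 is [7, 14], so an eigenvector is (2, -1).
General solution: c_1e^(-4t)(-1,1) + c_2e^(3t)(2,-1).

x_1(t) = -c_1e^(-4t) + 2c_2e^(3t), x_2(t) = c_1e^(-4t) - c_2e^(3t)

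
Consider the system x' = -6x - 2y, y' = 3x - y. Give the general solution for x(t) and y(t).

Coefficient matrix A = [[-6, -2], [3, -1]].
Characteristic polynomial det(A - λI) = λ^2 + 7λ + 12 = 0.
Eigenvalues λ = -4, -3.
For λ=-4: (A-λI) row 1 is [-2, -2], so an eigenvector is (-1, 1).
For λ=-3: (A-λI) row 1 is [-3, -2], so an eigenvector is (-2, 3).
General solution: K_1e^(-4t)(-1,1) + K_2e^(-3t)(-2,3).

x(t) = -K_1e^(-4t) - 2K_2e^(-3t), y(t) = K_1e^(-4t) + 3K_2e^(-3t)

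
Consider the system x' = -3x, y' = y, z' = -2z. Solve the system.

x(t) = K_3e^(-3t), y(t) = K_2e^(t), z(t) = K_1e^(-2t)

Coefficient matrix A = [[-3, 0, 0], [0, 1, 0], [0, 0, -2]].
det(A - λI) = 0 gives eigenvalues λ = -2, 1, -3.
For λ=-2: eigenvector (0,0,1).
For λ=1: eigenvector (0,1,0).
For λ=-3: eigenvector (1,0,0).
General solution: K_1e^(-2t)(0,0,1) + K_2e^(t)(0,1,0) + K_3e^(-3t)(1,0,0).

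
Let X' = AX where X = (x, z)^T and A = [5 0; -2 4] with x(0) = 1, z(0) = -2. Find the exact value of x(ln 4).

A = [[5,0],[-2,4]]; eigenvalues λ = 5, 4.
Eigenvectors: (-1,2) for λ=5, (0,-1) for λ=4.
From the initial condition, c_1 = -1, c_2 = 0.
x(ln 4) = (-1)(4^5)(-1) + (0)(4^4)(0) = 1024.

1024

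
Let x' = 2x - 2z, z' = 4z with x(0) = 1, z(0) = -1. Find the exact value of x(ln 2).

16

A = [[2,-2],[0,4]]; eigenvalues λ = 4, 2.
Eigenvectors: (-1,1) for λ=4, (-1,0) for λ=2.
From the initial condition, c_1 = -1, c_2 = 0.
x(ln 2) = (-1)(2^4)(-1) + (0)(2^2)(-1) = 16.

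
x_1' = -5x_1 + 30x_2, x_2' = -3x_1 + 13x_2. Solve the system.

x_1(t) = C_1e^(4t)sin(3t) + 3C_1e^(4t)cos(3t) + 3C_2e^(4t)sin(3t) - C_2e^(4t)cos(3t), x_2(t) = C_1e^(4t)cos(3t) + C_2e^(4t)sin(3t)

Coefficient matrix A = [[-5, 30], [-3, 13]].
Characteristic polynomial det(A - λI) = λ^2 - 8λ + 25 = 0.
Eigenvalues λ = 4 ± 3i (complex conjugate pair).
For λ=4+3i: an eigenvector is (3,1) - i(1,0) = (3 - i, 1).
A real fundamental pair from Re and Im of e^((4+3i)t)v: X_1 = e^(4t)(cos(3t)·(3,1) + sin(3t)·(1,0)), X_2 = e^(4t)(sin(3t)·(3,1) - cos(3t)·(1,0)).
General solution: C_1X_1 + C_2X_2.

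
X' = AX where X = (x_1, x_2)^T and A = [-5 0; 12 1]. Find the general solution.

x_1(t) = -C_1e^(-5t), x_2(t) = 2C_1e^(-5t) - C_2e^(t)

Coefficient matrix A = [[-5, 0], [12, 1]].
Characteristic polynomial det(A - λI) = λ^2 + 4λ - 5 = 0.
Eigenvalues λ = -5, 1.
For λ=-5: (A-λI) row 2 is [12, 6], so an eigenvector is (-1, 2).
For λ=1: (A-λI) row 1 is [-6, 0], so an eigenvector is (0, -1).
General solution: C_1e^(-5t)(-1,2) + C_2e^(t)(0,-1).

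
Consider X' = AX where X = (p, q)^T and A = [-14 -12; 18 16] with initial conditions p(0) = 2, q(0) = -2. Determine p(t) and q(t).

Coefficient matrix A = [[-14, -12], [18, 16]].
Characteristic polynomial det(A - λI) = λ^2 - 2λ - 8 = 0.
Eigenvalues λ = 4, -2.
For λ=4: (A-λI) row 1 is [-18, -12], so an eigenvector is (-2, 3).
For λ=-2: (A-λI) row 1 is [-12, -12], so an eigenvector is (-1, 1).
General solution: c_1e^(4t)(-2,3) + c_2e^(-2t)(-1,1).
Applying p(0)=2, q(0)=-2 gives c_1=0, c_2=-2.

p(t) = 2e^(-2t), q(t) = -2e^(-2t)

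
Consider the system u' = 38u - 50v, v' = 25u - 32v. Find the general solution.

Coefficient matrix A = [[38, -50], [25, -32]].
Characteristic polynomial det(A - λI) = λ^2 - 6λ + 34 = 0.
Eigenvalues λ = 3 ± 5i (complex conjugate pair).
For λ=3+5i: an eigenvector is (1,1) - i(-3,-2) = (1 + 3i, 1 + 2i).
A real fundamental pair from Re and Im of e^((3+5i)t)v: X_1 = e^(3t)(cos(5t)·(1,1) + sin(5t)·(-3,-2)), X_2 = e^(3t)(sin(5t)·(1,1) - cos(5t)·(-3,-2)).
General solution: c_1X_1 + c_2X_2.

u(t) = -3c_1e^(3t)sin(5t) + c_1e^(3t)cos(5t) + c_2e^(3t)sin(5t) + 3c_2e^(3t)cos(5t), v(t) = -2c_1e^(3t)sin(5t) + c_1e^(3t)cos(5t) + c_2e^(3t)sin(5t) + 2c_2e^(3t)cos(5t)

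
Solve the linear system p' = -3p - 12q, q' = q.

p(t) = K_1e^(-3t) - 3K_2e^(t), q(t) = K_2e^(t)

Coefficient matrix A = [[-3, -12], [0, 1]].
Characteristic polynomial det(A - λI) = λ^2 + 2λ - 3 = 0.
Eigenvalues λ = -3, 1.
For λ=-3: (A-λI) row 1 is [0, -12], so an eigenvector is (1, 0).
For λ=1: (A-λI) row 1 is [-4, -12], so an eigenvector is (-3, 1).
General solution: K_1e^(-3t)(1,0) + K_2e^(t)(-3,1).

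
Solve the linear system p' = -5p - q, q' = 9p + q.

p(t) = -K_1e^(-2t) - K_2te^(-2t), q(t) = 3K_1e^(-2t) + 3K_2te^(-2t) + K_2e^(-2t)

Coefficient matrix A = [[-5, -1], [9, 1]].
Characteristic polynomial det(A - λI) = λ^2 + 4λ + 4 = 0.
Single eigenvalue λ = -2 with algebraic multiplicity 2.
Eigenvector v = (-1,3); generalized eigenvector w with (A-λI)w=v is (0,1).
General solution: e^(-2t)[K_1·v + K_2·(t·v + w)].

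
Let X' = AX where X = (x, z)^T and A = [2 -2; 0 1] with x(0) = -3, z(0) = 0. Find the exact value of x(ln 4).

-48

A = [[2,-2],[0,1]]; eigenvalues λ = 1, 2.
Eigenvectors: (2,1) for λ=1, (-1,0) for λ=2.
From the initial condition, c_1 = 0, c_2 = 3.
x(ln 4) = (0)(4^1)(2) + (3)(4^2)(-1) = -48.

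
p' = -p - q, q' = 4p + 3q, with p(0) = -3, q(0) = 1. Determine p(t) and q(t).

Coefficient matrix A = [[-1, -1], [4, 3]].
Characteristic polynomial det(A - λI) = λ^2 - 2λ + 1 = 0.
Single eigenvalue λ = 1 with algebraic multiplicity 2.
Eigenvector v = (-1,2); generalized eigenvector w with (A-λI)w=v is (0,1).
General solution: e^(t)[K_1·v + K_2·(t·v + w)].
Applying p(0)=-3, q(0)=1 gives K_1=3, K_2=-5.

p(t) = 5te^(t) - 3e^(t), q(t) = -10te^(t) + e^(t)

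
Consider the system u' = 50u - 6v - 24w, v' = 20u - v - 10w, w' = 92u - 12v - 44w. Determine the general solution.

u(t) = -6C_1e^(4t) + 2C_2e^(-t) + C_3e^(2t), v(t) = -2C_1e^(4t) + C_2e^(-t), w(t) = -11C_1e^(4t) + 4C_2e^(-t) + 2C_3e^(2t)

Coefficient matrix A = [[50, -6, -24], [20, -1, -10], [92, -12, -44]].
det(A - λI) = 0 gives eigenvalues λ = 4, -1, 2.
For λ=4: eigenvector (-6,-2,-11).
For λ=-1: eigenvector (2,1,4).
For λ=2: eigenvector (1,0,2).
General solution: C_1e^(4t)(-6,-2,-11) + C_2e^(-t)(2,1,4) + C_3e^(2t)(1,0,2).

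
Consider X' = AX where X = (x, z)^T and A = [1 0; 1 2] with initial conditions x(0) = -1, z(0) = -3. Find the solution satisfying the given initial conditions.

x(t) = -e^(t), z(t) = -4e^(2t) + e^(t)

Coefficient matrix A = [[1, 0], [1, 2]].
Characteristic polynomial det(A - λI) = λ^2 - 3λ + 2 = 0.
Eigenvalues λ = 2, 1.
For λ=2: (A-λI) row 1 is [-1, 0], so an eigenvector is (0, -1).
For λ=1: (A-λI) row 2 is [1, 1], so an eigenvector is (-1, 1).
General solution: C_1e^(2t)(0,-1) + C_2e^(t)(-1,1).
Applying x(0)=-1, z(0)=-3 gives C_1=4, C_2=1.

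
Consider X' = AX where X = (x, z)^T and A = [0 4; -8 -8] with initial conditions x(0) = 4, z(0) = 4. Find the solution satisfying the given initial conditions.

Coefficient matrix A = [[0, 4], [-8, -8]].
Characteristic polynomial det(A - λI) = λ^2 + 8λ + 32 = 0.
Eigenvalues λ = -4 ± 4i (complex conjugate pair).
For λ=-4+4i: an eigenvector is (0,-1) - i(-1,1) = (0 + i, -1 - i).
A real fundamental pair from Re and Im of e^((-4+4i)t)v: X_1 = e^(-4t)(cos(4t)·(0,-1) + sin(4t)·(-1,1)), X_2 = e^(-4t)(sin(4t)·(0,-1) - cos(4t)·(-1,1)).
General solution: c_1X_1 + c_2X_2.
Applying x(0)=4, z(0)=4 gives c_1=-8, c_2=4.

x(t) = 8e^(-4t)sin(4t) + 4e^(-4t)cos(4t), z(t) = -12e^(-4t)sin(4t) + 4e^(-4t)cos(4t)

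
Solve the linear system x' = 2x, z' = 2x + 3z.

x(t) = -C_1e^(2t), z(t) = 2C_1e^(2t) - C_2e^(3t)

Coefficient matrix A = [[2, 0], [2, 3]].
Characteristic polynomial det(A - λI) = λ^2 - 5λ + 6 = 0.
Eigenvalues λ = 2, 3.
For λ=2: (A-λI) row 2 is [2, 1], so an eigenvector is (-1, 2).
For λ=3: (A-λI) row 1 is [-1, 0], so an eigenvector is (0, -1).
General solution: C_1e^(2t)(-1,2) + C_2e^(3t)(0,-1).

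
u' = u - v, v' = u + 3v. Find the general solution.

u(t) = K_1e^(2t) + K_2te^(2t) - 3K_2e^(2t), v(t) = -K_1e^(2t) - K_2te^(2t) + 2K_2e^(2t)

Coefficient matrix A = [[1, -1], [1, 3]].
Characteristic polynomial det(A - λI) = λ^2 - 4λ + 4 = 0.
Single eigenvalue λ = 2 with algebraic multiplicity 2.
Eigenvector v = (1,-1); generalized eigenvector w with (A-λI)w=v is (-3,2).
General solution: e^(2t)[K_1·v + K_2·(t·v + w)].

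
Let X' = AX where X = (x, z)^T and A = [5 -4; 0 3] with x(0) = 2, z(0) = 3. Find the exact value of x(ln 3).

-810

A = [[5,-4],[0,3]]; eigenvalues λ = 3, 5.
Eigenvectors: (2,1) for λ=3, (-1,0) for λ=5.
From the initial condition, c_1 = 3, c_2 = 4.
x(ln 3) = (3)(3^3)(2) + (4)(3^5)(-1) = -810.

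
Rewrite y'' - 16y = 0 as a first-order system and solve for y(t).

y(t) = C_1e^(4t) + C_2e^(-4t)

Let x_1 = y, x_2 = y'. Then x_1' = x_2 and x_2' = 16x_1.
A = [[0,1],[16,0]]; det(A-λI) = λ^2 - 16.
Eigenvalues λ = 4, -4 with eigenvectors (1,4), (1,-4).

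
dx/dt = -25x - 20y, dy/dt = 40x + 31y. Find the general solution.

Coefficient matrix A = [[-25, -20], [40, 31]].
Characteristic polynomial det(A - λI) = λ^2 - 6λ + 25 = 0.
Eigenvalues λ = 3 ± 4i (complex conjugate pair).
For λ=3+4i: an eigenvector is (-2,3) - i(-1,1) = (-2 + i, 3 - i).
A real fundamental pair from Re and Im of e^((3+4i)t)v: X_1 = e^(3t)(cos(4t)·(-2,3) + sin(4t)·(-1,1)), X_2 = e^(3t)(sin(4t)·(-2,3) - cos(4t)·(-1,1)).
General solution: K_1X_1 + K_2X_2.

x(t) = -K_1e^(3t)sin(4t) - 2K_1e^(3t)cos(4t) - 2K_2e^(3t)sin(4t) + K_2e^(3t)cos(4t), y(t) = K_1e^(3t)sin(4t) + 3K_1e^(3t)cos(4t) + 3K_2e^(3t)sin(4t) - K_2e^(3t)cos(4t)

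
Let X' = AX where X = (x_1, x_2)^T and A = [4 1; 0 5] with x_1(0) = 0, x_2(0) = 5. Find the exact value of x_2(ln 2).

160

A = [[4,1],[0,5]]; eigenvalues λ = 5, 4.
Eigenvectors: (-1,-1) for λ=5, (1,0) for λ=4.
From the initial condition, c_1 = -5, c_2 = -5.
x_2(ln 2) = (-5)(2^5)(-1) + (-5)(2^4)(0) = 160.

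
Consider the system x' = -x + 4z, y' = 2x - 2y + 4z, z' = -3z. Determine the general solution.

Coefficient matrix A = [[-1, 0, 4], [2, -2, 4], [0, 0, -3]].
det(A - λI) = 0 gives eigenvalues λ = -3, -2, -1.
For λ=-3: eigenvector (-2,0,1).
For λ=-2: eigenvector (0,1,0).
For λ=-1: eigenvector (1,2,0).
General solution: K_1e^(-3t)(-2,0,1) + K_2e^(-2t)(0,1,0) + K_3e^(-t)(1,2,0).

x(t) = -2K_1e^(-3t) + K_3e^(-t), y(t) = K_2e^(-2t) + 2K_3e^(-t), z(t) = K_1e^(-3t)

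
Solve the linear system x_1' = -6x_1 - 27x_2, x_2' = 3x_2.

x_1(t) = -C_1e^(-6t) - 3C_2e^(3t), x_2(t) = C_2e^(3t)

Coefficient matrix A = [[-6, -27], [0, 3]].
Characteristic polynomial det(A - λI) = λ^2 + 3λ - 18 = 0.
Eigenvalues λ = -6, 3.
For λ=-6: (A-λI) row 1 is [0, -27], so an eigenvector is (-1, 0).
For λ=3: (A-λI) row 1 is [-9, -27], so an eigenvector is (-3, 1).
General solution: C_1e^(-6t)(-1,0) + C_2e^(3t)(-3,1).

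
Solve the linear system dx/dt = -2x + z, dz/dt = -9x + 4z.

x(t) = C_1e^(t) + C_2te^(t) - C_2e^(t), z(t) = 3C_1e^(t) + 3C_2te^(t) - 2C_2e^(t)

Coefficient matrix A = [[-2, 1], [-9, 4]].
Characteristic polynomial det(A - λI) = λ^2 - 2λ + 1 = 0.
Single eigenvalue λ = 1 with algebraic multiplicity 2.
Eigenvector v = (1,3); generalized eigenvector w with (A-λI)w=v is (-1,-2).
General solution: e^(t)[C_1·v + C_2·(t·v + w)].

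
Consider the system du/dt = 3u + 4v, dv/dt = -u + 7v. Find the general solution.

u(t) = -2c_1e^(5t) - 2c_2te^(5t) + c_2e^(5t), v(t) = -c_1e^(5t) - c_2te^(5t)

Coefficient matrix A = [[3, 4], [-1, 7]].
Characteristic polynomial det(A - λI) = λ^2 - 10λ + 25 = 0.
Single eigenvalue λ = 5 with algebraic multiplicity 2.
Eigenvector v = (-2,-1); generalized eigenvector w with (A-λI)w=v is (1,0).
General solution: e^(5t)[c_1·v + c_2·(t·v + w)].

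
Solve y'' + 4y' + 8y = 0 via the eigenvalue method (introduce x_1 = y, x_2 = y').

Let x_1 = y, x_2 = y'. Then x_1' = x_2 and x_2' = -8x_1 - 4x_2.
A = [[0,1],[-8,-4]]; det(A-λI) = λ^2 + 4λ + 8.
Eigenvalues λ = -2 ± 2i.

y(t) = c_1e^(-2t)cos(2t) + c_2e^(-2t)sin(2t)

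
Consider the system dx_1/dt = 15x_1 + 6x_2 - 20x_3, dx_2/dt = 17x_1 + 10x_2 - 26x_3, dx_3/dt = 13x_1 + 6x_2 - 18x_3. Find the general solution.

x_1(t) = K_1e^(t) + 2K_2e^(4t) - 2K_3e^(2t), x_2(t) = K_1e^(t) + 3K_2e^(4t) + K_3e^(2t), x_3(t) = K_1e^(t) + 2K_2e^(4t) - K_3e^(2t)

Coefficient matrix A = [[15, 6, -20], [17, 10, -26], [13, 6, -18]].
det(A - λI) = 0 gives eigenvalues λ = 1, 4, 2.
For λ=1: eigenvector (1,1,1).
For λ=4: eigenvector (2,3,2).
For λ=2: eigenvector (-2,1,-1).
General solution: K_1e^(t)(1,1,1) + K_2e^(4t)(2,3,2) + K_3e^(2t)(-2,1,-1).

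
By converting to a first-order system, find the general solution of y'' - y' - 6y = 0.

y(t) = K_1e^(3t) + K_2e^(-2t)

Let x_1 = y, x_2 = y'. Then x_1' = x_2 and x_2' = 6x_1 + x_2.
A = [[0,1],[6,1]]; det(A-λI) = λ^2 - λ - 6.
Eigenvalues λ = 3, -2 with eigenvectors (1,3), (1,-2).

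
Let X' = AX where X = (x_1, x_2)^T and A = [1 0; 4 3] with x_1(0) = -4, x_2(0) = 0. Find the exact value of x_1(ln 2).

-8

A = [[1,0],[4,3]]; eigenvalues λ = 3, 1.
Eigenvectors: (0,1) for λ=3, (1,-2) for λ=1.
From the initial condition, c_1 = -8, c_2 = -4.
x_1(ln 2) = (-8)(2^3)(0) + (-4)(2^1)(1) = -8.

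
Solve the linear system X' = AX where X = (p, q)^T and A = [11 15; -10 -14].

p(t) = c_1e^(-4t) + 3c_2e^(t), q(t) = -c_1e^(-4t) - 2c_2e^(t)

Coefficient matrix A = [[11, 15], [-10, -14]].
Characteristic polynomial det(A - λI) = λ^2 + 3λ - 4 = 0.
Eigenvalues λ = -4, 1.
For λ=-4: (A-λI) row 1 is [15, 15], so an eigenvector is (1, -1).
For λ=1: (A-λI) row 1 is [10, 15], so an eigenvector is (3, -2).
General solution: c_1e^(-4t)(1,-1) + c_2e^(t)(3,-2).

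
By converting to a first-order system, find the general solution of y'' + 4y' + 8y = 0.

Let x_1 = y, x_2 = y'. Then x_1' = x_2 and x_2' = -8x_1 - 4x_2.
A = [[0,1],[-8,-4]]; det(A-λI) = λ^2 + 4λ + 8.
Eigenvalues λ = -2 ± 2i.

y(t) = c_1e^(-2t)cos(2t) + c_2e^(-2t)sin(2t)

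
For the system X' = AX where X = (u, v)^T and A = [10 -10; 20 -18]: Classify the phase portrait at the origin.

A = [[10,-10],[20,-18]]; det(A-λI) = λ^2 + 8λ + 20.
λ = -4 ± 2i: negative real part.

stable spiral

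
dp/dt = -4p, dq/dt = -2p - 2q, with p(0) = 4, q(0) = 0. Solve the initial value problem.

Coefficient matrix A = [[-4, 0], [-2, -2]].
Characteristic polynomial det(A - λI) = λ^2 + 6λ + 8 = 0.
Eigenvalues λ = -2, -4.
For λ=-2: (A-λI) row 1 is [-2, 0], so an eigenvector is (0, -1).
For λ=-4: (A-λI) row 2 is [-2, 2], so an eigenvector is (1, 1).
General solution: K_1e^(-2t)(0,-1) + K_2e^(-4t)(1,1).
Applying p(0)=4, q(0)=0 gives K_1=4, K_2=4.

p(t) = 4e^(-4t), q(t) = -4e^(-2t) + 4e^(-4t)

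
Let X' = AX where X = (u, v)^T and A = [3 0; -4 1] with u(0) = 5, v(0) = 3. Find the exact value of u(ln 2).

A = [[3,0],[-4,1]]; eigenvalues λ = 3, 1.
Eigenvectors: (-1,2) for λ=3, (0,-1) for λ=1.
From the initial condition, c_1 = -5, c_2 = -13.
u(ln 2) = (-5)(2^3)(-1) + (-13)(2^1)(0) = 40.

40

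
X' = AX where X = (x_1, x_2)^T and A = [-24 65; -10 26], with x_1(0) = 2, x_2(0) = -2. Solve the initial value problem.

Coefficient matrix A = [[-24, 65], [-10, 26]].
Characteristic polynomial det(A - λI) = λ^2 - 2λ + 26 = 0.
Eigenvalues λ = 1 ± 5i (complex conjugate pair).
For λ=1+5i: an eigenvector is (3,1) - i(-2,-1) = (3 + 2i, 1 + i).
A real fundamental pair from Re and Im of e^((1+5i)t)v: X_1 = e^(t)(cos(5t)·(3,1) + sin(5t)·(-2,-1)), X_2 = e^(t)(sin(5t)·(3,1) - cos(5t)·(-2,-1)).
General solution: K_1X_1 + K_2X_2.
Applying x_1(0)=2, x_2(0)=-2 gives K_1=6, K_2=-8.

x_1(t) = -36e^(t)sin(5t) + 2e^(t)cos(5t), x_2(t) = -14e^(t)sin(5t) - 2e^(t)cos(5t)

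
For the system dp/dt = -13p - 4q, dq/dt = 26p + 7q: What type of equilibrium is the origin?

stable spiral

A = [[-13,-4],[26,7]]; det(A-λI) = λ^2 + 6λ + 13.
λ = -3 ± 2i: negative real part.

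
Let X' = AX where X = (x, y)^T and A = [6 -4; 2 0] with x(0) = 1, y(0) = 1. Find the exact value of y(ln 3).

9

A = [[6,-4],[2,0]]; eigenvalues λ = 4, 2.
Eigenvectors: (2,1) for λ=4, (-1,-1) for λ=2.
From the initial condition, c_1 = 0, c_2 = -1.
y(ln 3) = (0)(3^4)(1) + (-1)(3^2)(-1) = 9.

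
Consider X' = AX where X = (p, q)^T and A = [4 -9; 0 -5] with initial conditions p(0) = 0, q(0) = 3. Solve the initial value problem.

p(t) = -3e^(4t) + 3e^(-5t), q(t) = 3e^(-5t)

Coefficient matrix A = [[4, -9], [0, -5]].
Characteristic polynomial det(A - λI) = λ^2 + λ - 20 = 0.
Eigenvalues λ = -5, 4.
For λ=-5: (A-λI) row 1 is [9, -9], so an eigenvector is (1, 1).
For λ=4: (A-λI) row 1 is [0, -9], so an eigenvector is (-1, 0).
General solution: C_1e^(-5t)(1,1) + C_2e^(4t)(-1,0).
Applying p(0)=0, q(0)=3 gives C_1=3, C_2=3.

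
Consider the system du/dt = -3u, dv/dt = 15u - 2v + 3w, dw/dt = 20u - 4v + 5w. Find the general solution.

u(t) = c_2e^(-3t), v(t) = c_1e^(t) - 3c_2e^(-3t) + 3c_3e^(2t), w(t) = c_1e^(t) - 4c_2e^(-3t) + 4c_3e^(2t)

Coefficient matrix A = [[-3, 0, 0], [15, -2, 3], [20, -4, 5]].
det(A - λI) = 0 gives eigenvalues λ = 1, -3, 2.
For λ=1: eigenvector (0,1,1).
For λ=-3: eigenvector (1,-3,-4).
For λ=2: eigenvector (0,3,4).
General solution: c_1e^(t)(0,1,1) + c_2e^(-3t)(1,-3,-4) + c_3e^(2t)(0,3,4).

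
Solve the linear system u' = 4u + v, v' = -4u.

Coefficient matrix A = [[4, 1], [-4, 0]].
Characteristic polynomial det(A - λI) = λ^2 - 4λ + 4 = 0.
Single eigenvalue λ = 2 with algebraic multiplicity 2.
Eigenvector v = (1,-2); generalized eigenvector w with (A-λI)w=v is (1,-1).
General solution: e^(2t)[C_1·v + C_2·(t·v + w)].

u(t) = C_1e^(2t) + C_2te^(2t) + C_2e^(2t), v(t) = -2C_1e^(2t) - 2C_2te^(2t) - C_2e^(2t)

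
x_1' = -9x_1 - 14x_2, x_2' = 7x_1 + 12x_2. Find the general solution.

x_1(t) = -2C_1e^(-2t) - C_2e^(5t), x_2(t) = C_1e^(-2t) + C_2e^(5t)

Coefficient matrix A = [[-9, -14], [7, 12]].
Characteristic polynomial det(A - λI) = λ^2 - 3λ - 10 = 0.
Eigenvalues λ = -2, 5.
For λ=-2: (A-λI) row 1 is [-7, -14], so an eigenvector is (-2, 1).
For λ=5: (A-λI) row 1 is [-14, -14], so an eigenvector is (-1, 1).
General solution: C_1e^(-2t)(-2,1) + C_2e^(5t)(-1,1).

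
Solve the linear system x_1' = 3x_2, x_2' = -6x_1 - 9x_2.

Coefficient matrix A = [[0, 3], [-6, -9]].
Characteristic polynomial det(A - λI) = λ^2 + 9λ + 18 = 0.
Eigenvalues λ = -6, -3.
For λ=-6: (A-λI) row 1 is [6, 3], so an eigenvector is (1, -2).
For λ=-3: (A-λI) row 1 is [3, 3], so an eigenvector is (-1, 1).
General solution: C_1e^(-6t)(1,-2) + C_2e^(-3t)(-1,1).

x_1(t) = C_1e^(-6t) - C_2e^(-3t), x_2(t) = -2C_1e^(-6t) + C_2e^(-3t)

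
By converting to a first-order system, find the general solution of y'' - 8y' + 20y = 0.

y(t) = K_1e^(4t)cos(2t) + K_2e^(4t)sin(2t)

Let x_1 = y, x_2 = y'. Then x_1' = x_2 and x_2' = -20x_1 + 8x_2.
A = [[0,1],[-20,8]]; det(A-λI) = λ^2 - 8λ + 20.
Eigenvalues λ = 4 ± 2i.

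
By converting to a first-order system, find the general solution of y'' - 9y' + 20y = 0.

y(t) = K_1e^(5t) + K_2e^(4t)

Let x_1 = y, x_2 = y'. Then x_1' = x_2 and x_2' = -20x_1 + 9x_2.
A = [[0,1],[-20,9]]; det(A-λI) = λ^2 - 9λ + 20.
Eigenvalues λ = 5, 4 with eigenvectors (1,5), (1,4).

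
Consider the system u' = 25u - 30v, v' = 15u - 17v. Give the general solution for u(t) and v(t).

Coefficient matrix A = [[25, -30], [15, -17]].
Characteristic polynomial det(A - λI) = λ^2 - 8λ + 25 = 0.
Eigenvalues λ = 4 ± 3i (complex conjugate pair).
For λ=4+3i: an eigenvector is (3,2) - i(1,1) = (3 - i, 2 - i).
A real fundamental pair from Re and Im of e^((4+3i)t)v: X_1 = e^(4t)(cos(3t)·(3,2) + sin(3t)·(1,1)), X_2 = e^(4t)(sin(3t)·(3,2) - cos(3t)·(1,1)).
General solution: c_1X_1 + c_2X_2.

u(t) = c_1e^(4t)sin(3t) + 3c_1e^(4t)cos(3t) + 3c_2e^(4t)sin(3t) - c_2e^(4t)cos(3t), v(t) = c_1e^(4t)sin(3t) + 2c_1e^(4t)cos(3t) + 2c_2e^(4t)sin(3t) - c_2e^(4t)cos(3t)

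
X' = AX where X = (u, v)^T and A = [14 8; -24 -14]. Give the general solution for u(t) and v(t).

Coefficient matrix A = [[14, 8], [-24, -14]].
Characteristic polynomial det(A - λI) = λ^2 - 4 = 0.
Eigenvalues λ = 2, -2.
For λ=2: (A-λI) row 1 is [12, 8], so an eigenvector is (2, -3).
For λ=-2: (A-λI) row 1 is [16, 8], so an eigenvector is (1, -2).
General solution: c_1e^(2t)(2,-3) + c_2e^(-2t)(1,-2).

u(t) = 2c_1e^(2t) + c_2e^(-2t), v(t) = -3c_1e^(2t) - 2c_2e^(-2t)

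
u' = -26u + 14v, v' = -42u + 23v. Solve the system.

u(t) = -K_1e^(2t) + 2K_2e^(-5t), v(t) = -2K_1e^(2t) + 3K_2e^(-5t)

Coefficient matrix A = [[-26, 14], [-42, 23]].
Characteristic polynomial det(A - λI) = λ^2 + 3λ - 10 = 0.
Eigenvalues λ = 2, -5.
For λ=2: (A-λI) row 1 is [-28, 14], so an eigenvector is (-1, -2).
For λ=-5: (A-λI) row 1 is [-21, 14], so an eigenvector is (2, 3).
General solution: K_1e^(2t)(-1,-2) + K_2e^(-5t)(2,3).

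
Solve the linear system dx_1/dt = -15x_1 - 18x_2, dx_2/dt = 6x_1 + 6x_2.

x_1(t) = 2C_1e^(-6t) - 3C_2e^(-3t), x_2(t) = -C_1e^(-6t) + 2C_2e^(-3t)

Coefficient matrix A = [[-15, -18], [6, 6]].
Characteristic polynomial det(A - λI) = λ^2 + 9λ + 18 = 0.
Eigenvalues λ = -6, -3.
For λ=-6: (A-λI) row 1 is [-9, -18], so an eigenvector is (2, -1).
For λ=-3: (A-λI) row 1 is [-12, -18], so an eigenvector is (-3, 2).
General solution: C_1e^(-6t)(2,-1) + C_2e^(-3t)(-3,2).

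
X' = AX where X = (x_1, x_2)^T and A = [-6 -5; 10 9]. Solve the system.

Coefficient matrix A = [[-6, -5], [10, 9]].
Characteristic polynomial det(A - λI) = λ^2 - 3λ - 4 = 0.
Eigenvalues λ = 4, -1.
For λ=4: (A-λI) row 1 is [-10, -5], so an eigenvector is (-1, 2).
For λ=-1: (A-λI) row 1 is [-5, -5], so an eigenvector is (1, -1).
General solution: K_1e^(4t)(-1,2) + K_2e^(-t)(1,-1).

x_1(t) = -K_1e^(4t) + K_2e^(-t), x_2(t) = 2K_1e^(4t) - K_2e^(-t)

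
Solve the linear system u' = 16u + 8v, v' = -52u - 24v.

u(t) = K_1e^(-4t)sin(4t) - K_1e^(-4t)cos(4t) - K_2e^(-4t)sin(4t) - K_2e^(-4t)cos(4t), v(t) = -2K_1e^(-4t)sin(4t) + 3K_1e^(-4t)cos(4t) + 3K_2e^(-4t)sin(4t) + 2K_2e^(-4t)cos(4t)

Coefficient matrix A = [[16, 8], [-52, -24]].
Characteristic polynomial det(A - λI) = λ^2 + 8λ + 32 = 0.
Eigenvalues λ = -4 ± 4i (complex conjugate pair).
For λ=-4+4i: an eigenvector is (-1,3) - i(1,-2) = (-1 - i, 3 + 2i).
A real fundamental pair from Re and Im of e^((-4+4i)t)v: X_1 = e^(-4t)(cos(4t)·(-1,3) + sin(4t)·(1,-2)), X_2 = e^(-4t)(sin(4t)·(-1,3) - cos(4t)·(1,-2)).
General solution: K_1X_1 + K_2X_2.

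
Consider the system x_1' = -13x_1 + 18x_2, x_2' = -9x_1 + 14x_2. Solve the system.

x_1(t) = c_1e^(5t) - 2c_2e^(-4t), x_2(t) = c_1e^(5t) - c_2e^(-4t)

Coefficient matrix A = [[-13, 18], [-9, 14]].
Characteristic polynomial det(A - λI) = λ^2 - λ - 20 = 0.
Eigenvalues λ = 5, -4.
For λ=5: (A-λI) row 1 is [-18, 18], so an eigenvector is (1, 1).
For λ=-4: (A-λI) row 1 is [-9, 18], so an eigenvector is (-2, -1).
General solution: c_1e^(5t)(1,1) + c_2e^(-4t)(-2,-1).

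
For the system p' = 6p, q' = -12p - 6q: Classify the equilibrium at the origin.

saddle

A = [[6,0],[-12,-6]]; det(A-λI) = λ^2 - 36.
λ = 6, -6: opposite signs.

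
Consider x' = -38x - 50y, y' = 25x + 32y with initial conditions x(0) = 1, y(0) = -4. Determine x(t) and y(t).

x(t) = 33e^(-3t)sin(5t) + e^(-3t)cos(5t), y(t) = -23e^(-3t)sin(5t) - 4e^(-3t)cos(5t)

Coefficient matrix A = [[-38, -50], [25, 32]].
Characteristic polynomial det(A - λI) = λ^2 + 6λ + 34 = 0.
Eigenvalues λ = -3 ± 5i (complex conjugate pair).
For λ=-3+5i: an eigenvector is (-1,1) - i(-3,2) = (-1 + 3i, 1 - 2i).
A real fundamental pair from Re and Im of e^((-3+5i)t)v: X_1 = e^(-3t)(cos(5t)·(-1,1) + sin(5t)·(-3,2)), X_2 = e^(-3t)(sin(5t)·(-1,1) - cos(5t)·(-3,2)).
General solution: K_1X_1 + K_2X_2.
Applying x(0)=1, y(0)=-4 gives K_1=-10, K_2=-3.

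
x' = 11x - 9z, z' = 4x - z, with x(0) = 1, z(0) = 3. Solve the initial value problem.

Coefficient matrix A = [[11, -9], [4, -1]].
Characteristic polynomial det(A - λI) = λ^2 - 10λ + 25 = 0.
Single eigenvalue λ = 5 with algebraic multiplicity 2.
Eigenvector v = (3,2); generalized eigenvector w with (A-λI)w=v is (2,1).
General solution: e^(5t)[c_1·v + c_2·(t·v + w)].
Applying x(0)=1, z(0)=3 gives c_1=5, c_2=-7.

x(t) = -21te^(5t) + e^(5t), z(t) = -14te^(5t) + 3e^(5t)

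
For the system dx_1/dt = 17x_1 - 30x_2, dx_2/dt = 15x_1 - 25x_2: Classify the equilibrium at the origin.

stable spiral

A = [[17,-30],[15,-25]]; det(A-λI) = λ^2 + 8λ + 25.
λ = -4 ± 3i: negative real part.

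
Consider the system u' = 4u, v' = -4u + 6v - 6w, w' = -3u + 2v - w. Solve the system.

u(t) = c_3e^(4t), v(t) = 2c_1e^(3t) - 3c_2e^(2t) - c_3e^(4t), w(t) = c_1e^(3t) - 2c_2e^(2t) - c_3e^(4t)

Coefficient matrix A = [[4, 0, 0], [-4, 6, -6], [-3, 2, -1]].
det(A - λI) = 0 gives eigenvalues λ = 3, 2, 4.
For λ=3: eigenvector (0,2,1).
For λ=2: eigenvector (0,-3,-2).
For λ=4: eigenvector (1,-1,-1).
General solution: c_1e^(3t)(0,2,1) + c_2e^(2t)(0,-3,-2) + c_3e^(4t)(1,-1,-1).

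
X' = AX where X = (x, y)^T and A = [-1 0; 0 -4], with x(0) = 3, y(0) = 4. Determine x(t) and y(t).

x(t) = 3e^(-t), y(t) = 4e^(-4t)

Coefficient matrix A = [[-1, 0], [0, -4]].
Characteristic polynomial det(A - λI) = λ^2 + 5λ + 4 = 0.
Eigenvalues λ = -4, -1.
For λ=-4: (A-λI) row 1 is [3, 0], so an eigenvector is (0, -1).
For λ=-1: (A-λI) row 2 is [0, -3], so an eigenvector is (1, 0).
General solution: c_1e^(-4t)(0,-1) + c_2e^(-t)(1,0).
Applying x(0)=3, y(0)=4 gives c_1=-4, c_2=3.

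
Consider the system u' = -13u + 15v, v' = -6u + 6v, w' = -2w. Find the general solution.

Coefficient matrix A = [[-13, 15, 0], [-6, 6, 0], [0, 0, -2]].
det(A - λI) = 0 gives eigenvalues λ = -3, -4, -2.
For λ=-3: eigenvector (3,2,0).
For λ=-4: eigenvector (-5,-3,0).
For λ=-2: eigenvector (0,0,1).
General solution: C_1e^(-3t)(3,2,0) + C_2e^(-4t)(-5,-3,0) + C_3e^(-2t)(0,0,1).

u(t) = 3C_1e^(-3t) - 5C_2e^(-4t), v(t) = 2C_1e^(-3t) - 3C_2e^(-4t), w(t) = C_3e^(-2t)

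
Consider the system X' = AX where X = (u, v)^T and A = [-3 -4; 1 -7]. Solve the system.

u(t) = 2K_1e^(-5t) + 2K_2te^(-5t) + K_2e^(-5t), v(t) = K_1e^(-5t) + K_2te^(-5t)

Coefficient matrix A = [[-3, -4], [1, -7]].
Characteristic polynomial det(A - λI) = λ^2 + 10λ + 25 = 0.
Single eigenvalue λ = -5 with algebraic multiplicity 2.
Eigenvector v = (2,1); generalized eigenvector w with (A-λI)w=v is (1,0).
General solution: e^(-5t)[K_1·v + K_2·(t·v + w)].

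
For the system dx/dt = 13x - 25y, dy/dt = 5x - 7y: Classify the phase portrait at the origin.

unstable spiral

A = [[13,-25],[5,-7]]; det(A-λI) = λ^2 - 6λ + 34.
λ = 3 ± 5i: positive real part.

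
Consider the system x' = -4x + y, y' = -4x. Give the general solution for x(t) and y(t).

Coefficient matrix A = [[-4, 1], [-4, 0]].
Characteristic polynomial det(A - λI) = λ^2 + 4λ + 4 = 0.
Single eigenvalue λ = -2 with algebraic multiplicity 2.
Eigenvector v = (1,2); generalized eigenvector w with (A-λI)w=v is (0,1).
General solution: e^(-2t)[K_1·v + K_2·(t·v + w)].

x(t) = K_1e^(-2t) + K_2te^(-2t), y(t) = 2K_1e^(-2t) + 2K_2te^(-2t) + K_2e^(-2t)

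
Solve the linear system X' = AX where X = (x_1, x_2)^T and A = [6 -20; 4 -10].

Coefficient matrix A = [[6, -20], [4, -10]].
Characteristic polynomial det(A - λI) = λ^2 + 4λ + 20 = 0.
Eigenvalues λ = -2 ± 4i (complex conjugate pair).
For λ=-2+4i: an eigenvector is (-1,0) - i(-2,-1) = (-1 + 2i, 0 + i).
A real fundamental pair from Re and Im of e^((-2+4i)t)v: X_1 = e^(-2t)(cos(4t)·(-1,0) + sin(4t)·(-2,-1)), X_2 = e^(-2t)(sin(4t)·(-1,0) - cos(4t)·(-2,-1)).
General solution: c_1X_1 + c_2X_2.

x_1(t) = -2c_1e^(-2t)sin(4t) - c_1e^(-2t)cos(4t) - c_2e^(-2t)sin(4t) + 2c_2e^(-2t)cos(4t), x_2(t) = -c_1e^(-2t)sin(4t) + c_2e^(-2t)cos(4t)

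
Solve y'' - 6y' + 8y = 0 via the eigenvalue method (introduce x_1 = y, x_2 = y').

Let x_1 = y, x_2 = y'. Then x_1' = x_2 and x_2' = -8x_1 + 6x_2.
A = [[0,1],[-8,6]]; det(A-λI) = λ^2 - 6λ + 8.
Eigenvalues λ = 4, 2 with eigenvectors (1,4), (1,2).

y(t) = K_1e^(4t) + K_2e^(2t)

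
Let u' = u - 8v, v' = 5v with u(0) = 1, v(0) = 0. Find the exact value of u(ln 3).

A = [[1,-8],[0,5]]; eigenvalues λ = 5, 1.
Eigenvectors: (-2,1) for λ=5, (-1,0) for λ=1.
From the initial condition, c_1 = 0, c_2 = -1.
u(ln 3) = (0)(3^5)(-2) + (-1)(3^1)(-1) = 3.

3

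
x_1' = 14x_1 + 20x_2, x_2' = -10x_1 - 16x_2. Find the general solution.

Coefficient matrix A = [[14, 20], [-10, -16]].
Characteristic polynomial det(A - λI) = λ^2 + 2λ - 24 = 0.
Eigenvalues λ = 4, -6.
For λ=4: (A-λI) row 1 is [10, 20], so an eigenvector is (-2, 1).
For λ=-6: (A-λI) row 1 is [20, 20], so an eigenvector is (-1, 1).
General solution: c_1e^(4t)(-2,1) + c_2e^(-6t)(-1,1).

x_1(t) = -2c_1e^(4t) - c_2e^(-6t), x_2(t) = c_1e^(4t) + c_2e^(-6t)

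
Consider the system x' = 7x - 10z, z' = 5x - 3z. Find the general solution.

Coefficient matrix A = [[7, -10], [5, -3]].
Characteristic polynomial det(A - λI) = λ^2 - 4λ + 29 = 0.
Eigenvalues λ = 2 ± 5i (complex conjugate pair).
For λ=2+5i: an eigenvector is (1,1) - i(-1,0) = (1 + i, 1).
A real fundamental pair from Re and Im of e^((2+5i)t)v: X_1 = e^(2t)(cos(5t)·(1,1) + sin(5t)·(-1,0)), X_2 = e^(2t)(sin(5t)·(1,1) - cos(5t)·(-1,0)).
General solution: c_1X_1 + c_2X_2.

x(t) = -c_1e^(2t)sin(5t) + c_1e^(2t)cos(5t) + c_2e^(2t)sin(5t) + c_2e^(2t)cos(5t), z(t) = c_1e^(2t)cos(5t) + c_2e^(2t)sin(5t)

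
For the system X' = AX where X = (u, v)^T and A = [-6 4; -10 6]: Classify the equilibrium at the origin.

center

A = [[-6,4],[-10,6]]; det(A-λI) = λ^2 + 4.
λ = 0 ± 2i: zero real part.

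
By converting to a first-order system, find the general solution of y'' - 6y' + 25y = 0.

y(t) = c_1e^(3t)cos(4t) + c_2e^(3t)sin(4t)

Let x_1 = y, x_2 = y'. Then x_1' = x_2 and x_2' = -25x_1 + 6x_2.
A = [[0,1],[-25,6]]; det(A-λI) = λ^2 - 6λ + 25.
Eigenvalues λ = 3 ± 4i.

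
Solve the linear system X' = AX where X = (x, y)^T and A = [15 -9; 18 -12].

x(t) = c_1e^(-3t) + c_2e^(6t), y(t) = 2c_1e^(-3t) + c_2e^(6t)

Coefficient matrix A = [[15, -9], [18, -12]].
Characteristic polynomial det(A - λI) = λ^2 - 3λ - 18 = 0.
Eigenvalues λ = -3, 6.
For λ=-3: (A-λI) row 1 is [18, -9], so an eigenvector is (1, 2).
For λ=6: (A-λI) row 1 is [9, -9], so an eigenvector is (1, 1).
General solution: c_1e^(-3t)(1,2) + c_2e^(6t)(1,1).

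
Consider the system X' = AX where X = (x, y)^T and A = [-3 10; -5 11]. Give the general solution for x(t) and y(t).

Coefficient matrix A = [[-3, 10], [-5, 11]].
Characteristic polynomial det(A - λI) = λ^2 - 8λ + 17 = 0.
Eigenvalues λ = 4 ± i (complex conjugate pair).
For λ=4+i: an eigenvector is (3,2) - i(-1,-1) = (3 + i, 2 + i).
A real fundamental pair from Re and Im of e^((4+i)t)v: X_1 = e^(4t)(cos(t)·(3,2) + sin(t)·(-1,-1)), X_2 = e^(4t)(sin(t)·(3,2) - cos(t)·(-1,-1)).
General solution: K_1X_1 + K_2X_2.

x(t) = -K_1e^(4t)sin(t) + 3K_1e^(4t)cos(t) + 3K_2e^(4t)sin(t) + K_2e^(4t)cos(t), y(t) = -K_1e^(4t)sin(t) + 2K_1e^(4t)cos(t) + 2K_2e^(4t)sin(t) + K_2e^(4t)cos(t)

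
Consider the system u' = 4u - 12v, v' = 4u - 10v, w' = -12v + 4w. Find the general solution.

Coefficient matrix A = [[4, -12, 0], [4, -10, 0], [0, -12, 4]].
det(A - λI) = 0 gives eigenvalues λ = -2, -4, 4.
For λ=-2: eigenvector (2,1,2).
For λ=-4: eigenvector (-3,-2,-3).
For λ=4: eigenvector (0,0,1).
General solution: c_1e^(-2t)(2,1,2) + c_2e^(-4t)(-3,-2,-3) + c_3e^(4t)(0,0,1).

u(t) = 2c_1e^(-2t) - 3c_2e^(-4t), v(t) = c_1e^(-2t) - 2c_2e^(-4t), w(t) = 2c_1e^(-2t) - 3c_2e^(-4t) + c_3e^(4t)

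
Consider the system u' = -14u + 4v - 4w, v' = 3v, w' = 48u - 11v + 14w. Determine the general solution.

Coefficient matrix A = [[-14, 4, -4], [0, 3, 0], [48, -11, 14]].
det(A - λI) = 0 gives eigenvalues λ = 2, 3, -2.
For λ=2: eigenvector (1,0,-4).
For λ=3: eigenvector (0,1,1).
For λ=-2: eigenvector (1,0,-3).
General solution: c_1e^(2t)(1,0,-4) + c_2e^(3t)(0,1,1) + c_3e^(-2t)(1,0,-3).

u(t) = c_1e^(2t) + c_3e^(-2t), v(t) = c_2e^(3t), w(t) = -4c_1e^(2t) + c_2e^(3t) - 3c_3e^(-2t)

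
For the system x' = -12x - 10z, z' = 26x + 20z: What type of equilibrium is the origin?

unstable spiral

A = [[-12,-10],[26,20]]; det(A-λI) = λ^2 - 8λ + 20.
λ = 4 ± 2i: positive real part.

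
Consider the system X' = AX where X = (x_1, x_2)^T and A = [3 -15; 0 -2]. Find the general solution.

x_1(t) = -3K_1e^(-2t) + K_2e^(3t), x_2(t) = -K_1e^(-2t)

Coefficient matrix A = [[3, -15], [0, -2]].
Characteristic polynomial det(A - λI) = λ^2 - λ - 6 = 0.
Eigenvalues λ = -2, 3.
For λ=-2: (A-λI) row 1 is [5, -15], so an eigenvector is (-3, -1).
For λ=3: (A-λI) row 1 is [0, -15], so an eigenvector is (1, 0).
General solution: K_1e^(-2t)(-3,-1) + K_2e^(3t)(1,0).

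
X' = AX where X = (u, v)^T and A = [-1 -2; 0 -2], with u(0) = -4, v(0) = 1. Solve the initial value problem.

u(t) = -6e^(-t) + 2e^(-2t), v(t) = e^(-2t)

Coefficient matrix A = [[-1, -2], [0, -2]].
Characteristic polynomial det(A - λI) = λ^2 + 3λ + 2 = 0.
Eigenvalues λ = -2, -1.
For λ=-2: (A-λI) row 1 is [1, -2], so an eigenvector is (2, 1).
For λ=-1: (A-λI) row 1 is [0, -2], so an eigenvector is (1, 0).
General solution: C_1e^(-2t)(2,1) + C_2e^(-t)(1,0).
Applying u(0)=-4, v(0)=1 gives C_1=1, C_2=-6.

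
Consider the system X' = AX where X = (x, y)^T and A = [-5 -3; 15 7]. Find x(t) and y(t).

x(t) = c_1e^(t)sin(3t) - c_2e^(t)cos(3t), y(t) = -2c_1e^(t)sin(3t) - c_1e^(t)cos(3t) - c_2e^(t)sin(3t) + 2c_2e^(t)cos(3t)

Coefficient matrix A = [[-5, -3], [15, 7]].
Characteristic polynomial det(A - λI) = λ^2 - 2λ + 10 = 0.
Eigenvalues λ = 1 ± 3i (complex conjugate pair).
For λ=1+3i: an eigenvector is (0,-1) - i(1,-2) = (0 - i, -1 + 2i).
A real fundamental pair from Re and Im of e^((1+3i)t)v: X_1 = e^(t)(cos(3t)·(0,-1) + sin(3t)·(1,-2)), X_2 = e^(t)(sin(3t)·(0,-1) - cos(3t)·(1,-2)).
General solution: c_1X_1 + c_2X_2.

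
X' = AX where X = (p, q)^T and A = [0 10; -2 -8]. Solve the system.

p(t) = K_1e^(-4t)sin(2t) - 2K_1e^(-4t)cos(2t) - 2K_2e^(-4t)sin(2t) - K_2e^(-4t)cos(2t), q(t) = K_1e^(-4t)cos(2t) + K_2e^(-4t)sin(2t)

Coefficient matrix A = [[0, 10], [-2, -8]].
Characteristic polynomial det(A - λI) = λ^2 + 8λ + 20 = 0.
Eigenvalues λ = -4 ± 2i (complex conjugate pair).
For λ=-4+2i: an eigenvector is (-2,1) - i(1,0) = (-2 - i, 1).
A real fundamental pair from Re and Im of e^((-4+2i)t)v: X_1 = e^(-4t)(cos(2t)·(-2,1) + sin(2t)·(1,0)), X_2 = e^(-4t)(sin(2t)·(-2,1) - cos(2t)·(1,0)).
General solution: K_1X_1 + K_2X_2.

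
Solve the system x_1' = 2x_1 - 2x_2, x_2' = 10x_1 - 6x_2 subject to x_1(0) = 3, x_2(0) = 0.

Coefficient matrix A = [[2, -2], [10, -6]].
Characteristic polynomial det(A - λI) = λ^2 + 4λ + 8 = 0.
Eigenvalues λ = -2 ± 2i (complex conjugate pair).
For λ=-2+2i: an eigenvector is (0,1) - i(-1,-2) = (0 + i, 1 + 2i).
A real fundamental pair from Re and Im of e^((-2+2i)t)v: X_1 = e^(-2t)(cos(2t)·(0,1) + sin(2t)·(-1,-2)), X_2 = e^(-2t)(sin(2t)·(0,1) - cos(2t)·(-1,-2)).
General solution: K_1X_1 + K_2X_2.
Applying x_1(0)=3, x_2(0)=0 gives K_1=-6, K_2=3.

x_1(t) = 6e^(-2t)sin(2t) + 3e^(-2t)cos(2t), x_2(t) = 15e^(-2t)sin(2t)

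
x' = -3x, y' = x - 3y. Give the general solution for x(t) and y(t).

x(t) = -K_2e^(-3t), y(t) = -K_1e^(-3t) - K_2te^(-3t) + 2K_2e^(-3t)

Coefficient matrix A = [[-3, 0], [1, -3]].
Characteristic polynomial det(A - λI) = λ^2 + 6λ + 9 = 0.
Single eigenvalue λ = -3 with algebraic multiplicity 2.
Eigenvector v = (0,-1); generalized eigenvector w with (A-λI)w=v is (-1,2).
General solution: e^(-3t)[K_1·v + K_2·(t·v + w)].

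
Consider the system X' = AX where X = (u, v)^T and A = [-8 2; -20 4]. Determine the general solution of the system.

u(t) = C_1e^(-2t)cos(2t) + C_2e^(-2t)sin(2t), v(t) = -C_1e^(-2t)sin(2t) + 3C_1e^(-2t)cos(2t) + 3C_2e^(-2t)sin(2t) + C_2e^(-2t)cos(2t)

Coefficient matrix A = [[-8, 2], [-20, 4]].
Characteristic polynomial det(A - λI) = λ^2 + 4λ + 8 = 0.
Eigenvalues λ = -2 ± 2i (complex conjugate pair).
For λ=-2+2i: an eigenvector is (1,3) - i(0,-1) = (1, 3 + i).
A real fundamental pair from Re and Im of e^((-2+2i)t)v: X_1 = e^(-2t)(cos(2t)·(1,3) + sin(2t)·(0,-1)), X_2 = e^(-2t)(sin(2t)·(1,3) - cos(2t)·(0,-1)).
General solution: C_1X_1 + C_2X_2.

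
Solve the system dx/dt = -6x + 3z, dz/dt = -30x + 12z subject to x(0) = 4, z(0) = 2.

Coefficient matrix A = [[-6, 3], [-30, 12]].
Characteristic polynomial det(A - λI) = λ^2 - 6λ + 18 = 0.
Eigenvalues λ = 3 ± 3i (complex conjugate pair).
For λ=3+3i: an eigenvector is (-1,-3) - i(0,1) = (-1, -3 - i).
A real fundamental pair from Re and Im of e^((3+3i)t)v: X_1 = e^(3t)(cos(3t)·(-1,-3) + sin(3t)·(0,1)), X_2 = e^(3t)(sin(3t)·(-1,-3) - cos(3t)·(0,1)).
General solution: C_1X_1 + C_2X_2.
Applying x(0)=4, z(0)=2 gives C_1=-4, C_2=10.

x(t) = -10e^(3t)sin(3t) + 4e^(3t)cos(3t), z(t) = -34e^(3t)sin(3t) + 2e^(3t)cos(3t)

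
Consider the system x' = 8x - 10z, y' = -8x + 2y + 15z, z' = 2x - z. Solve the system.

Coefficient matrix A = [[8, 0, -10], [-8, 2, 15], [2, 0, -1]].
det(A - λI) = 0 gives eigenvalues λ = 2, 4, 3.
For λ=2: eigenvector (0,1,0).
For λ=4: eigenvector (5,-5,2).
For λ=3: eigenvector (2,-1,1).
General solution: C_1e^(2t)(0,1,0) + C_2e^(4t)(5,-5,2) + C_3e^(3t)(2,-1,1).

x(t) = 5C_2e^(4t) + 2C_3e^(3t), y(t) = C_1e^(2t) - 5C_2e^(4t) - C_3e^(3t), z(t) = 2C_2e^(4t) + C_3e^(3t)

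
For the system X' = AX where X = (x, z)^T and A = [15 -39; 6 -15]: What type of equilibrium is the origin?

center

A = [[15,-39],[6,-15]]; det(A-λI) = λ^2 + 9.
λ = 0 ± 3i: zero real part.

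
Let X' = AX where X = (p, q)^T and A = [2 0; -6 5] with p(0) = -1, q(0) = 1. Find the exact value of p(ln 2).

A = [[2,0],[-6,5]]; eigenvalues λ = 5, 2.
Eigenvectors: (0,-1) for λ=5, (1,2) for λ=2.
From the initial condition, c_1 = -3, c_2 = -1.
p(ln 2) = (-3)(2^5)(0) + (-1)(2^2)(1) = -4.

-4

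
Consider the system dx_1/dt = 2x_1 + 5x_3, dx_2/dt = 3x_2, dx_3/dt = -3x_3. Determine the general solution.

Coefficient matrix A = [[2, 0, 5], [0, 3, 0], [0, 0, -3]].
det(A - λI) = 0 gives eigenvalues λ = 2, 3, -3.
For λ=2: eigenvector (1,0,0).
For λ=3: eigenvector (0,1,0).
For λ=-3: eigenvector (-1,0,1).
General solution: c_1e^(2t)(1,0,0) + c_2e^(3t)(0,1,0) + c_3e^(-3t)(-1,0,1).

x_1(t) = c_1e^(2t) - c_3e^(-3t), x_2(t) = c_2e^(3t), x_3(t) = c_3e^(-3t)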